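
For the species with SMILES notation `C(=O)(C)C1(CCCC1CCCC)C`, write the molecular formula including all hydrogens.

C12H22O

Heavy atoms from the SMILES: 12 C, 1 O.
Implicit hydrogens by atom environment:
  6 × C: 2 H each → 12
  3 × C: 3 H each → 9
  2 × C: no H
  1 × C: 1 H
  1 × O: no H
  Total hydrogens = 22.
Molecular formula: C12H22O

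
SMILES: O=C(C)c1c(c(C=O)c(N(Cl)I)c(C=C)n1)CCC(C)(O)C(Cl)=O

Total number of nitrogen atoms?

2

The symbol for nitrogen appears 2 times in the SMILES.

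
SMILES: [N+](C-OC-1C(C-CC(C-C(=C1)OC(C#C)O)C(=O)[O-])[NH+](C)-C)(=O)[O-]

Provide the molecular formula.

C15H22N2O7

Heavy atoms from the SMILES: 15 C, 2 N, 7 O.
Implicit hydrogens by atom environment:
  6 × C: 1 H each → 6
  4 × C: 2 H each → 8
  4 × O: no H
  3 × C: no H
  2 × C: 3 H each → 6
  2 × O (charge -1): no H
  1 × N (charge +1): 1 H
  1 × N (charge +1): no H
  1 × O: 1 H
  Total hydrogens = 22.
Molecular formula: C15H22N2O7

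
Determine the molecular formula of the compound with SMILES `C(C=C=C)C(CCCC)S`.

C9H16S

Heavy atoms from the SMILES: 9 C, 1 S.
Implicit hydrogens by atom environment:
  5 × C: 2 H each → 10
  2 × C: 1 H each → 2
  1 × C: 3 H
  1 × C: no H
  1 × S: 1 H
  Total hydrogens = 16.
Molecular formula: C9H16S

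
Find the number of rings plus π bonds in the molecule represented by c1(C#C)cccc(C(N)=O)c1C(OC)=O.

8

Molecular formula from the SMILES: C11H9NO3.
DoU = (2C + 2 + N − H − X)/2 = (2·11 + 2 + 1 − 9 − 0)/2 = 16/2 = 8.
(Structurally: 1 ring(s) + 7 π bond(s) = 8.)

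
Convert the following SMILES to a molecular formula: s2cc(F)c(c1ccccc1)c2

C10H7FS

Heavy atoms from the SMILES: 10 C, 1 F, 1 S.
Implicit hydrogens by atom environment:
  7 × C (aromatic): 1 H each → 7
  3 × C (aromatic): no H
  1 × F: no H
  1 × S (aromatic): no H
  Total hydrogens = 7.
Molecular formula: C10H7FS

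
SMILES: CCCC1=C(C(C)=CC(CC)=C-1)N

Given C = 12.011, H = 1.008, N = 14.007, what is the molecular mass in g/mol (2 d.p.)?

Molecular formula: C12H19N.
M = 12×12.011 + 19×1.008 + 1×14.007 = 177.29 g/mol.

177.29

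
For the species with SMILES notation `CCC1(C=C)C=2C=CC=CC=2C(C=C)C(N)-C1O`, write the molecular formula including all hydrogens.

C16H21NO

Heavy atoms from the SMILES: 16 C, 1 N, 1 O.
Implicit hydrogens by atom environment:
  5 × C: 1 H each → 5
  4 × C (aromatic): 1 H each → 4
  3 × C: 2 H each → 6
  2 × C (aromatic): no H
  1 × C: 3 H
  1 × C: no H
  1 × N: 2 H
  1 × O: 1 H
  Total hydrogens = 21.
Molecular formula: C16H21NO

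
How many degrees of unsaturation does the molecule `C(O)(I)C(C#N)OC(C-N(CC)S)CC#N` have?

Molecular formula from the SMILES: C9H14IN3O2S.
DoU = (2C + 2 + N − H − X)/2 = (2·9 + 2 + 3 − 14 − 1)/2 = 8/2 = 4.
(Structurally: 0 ring(s) + 4 π bond(s) = 4.)

4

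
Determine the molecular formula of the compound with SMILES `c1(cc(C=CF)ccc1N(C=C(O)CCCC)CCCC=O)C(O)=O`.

Heavy atoms from the SMILES: 19 C, 1 F, 1 N, 4 O.
Implicit hydrogens by atom environment:
  6 × C: 2 H each → 12
  4 × C: 1 H each → 4
  3 × C (aromatic): 1 H each → 3
  3 × C (aromatic): no H
  2 × C: no H
  2 × O: 1 H each → 2
  2 × O: no H
  1 × C: 3 H
  1 × F: no H
  1 × N: no H
  Total hydrogens = 24.
Molecular formula: C19H24FNO4

C19H24FNO4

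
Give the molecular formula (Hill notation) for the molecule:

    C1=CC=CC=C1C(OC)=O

Heavy atoms from the SMILES: 8 C, 2 O.
Implicit hydrogens by atom environment:
  5 × C (aromatic): 1 H each → 5
  2 × O: no H
  1 × C: 3 H
  1 × C (aromatic): no H
  1 × C: no H
  Total hydrogens = 8.
Molecular formula: C8H8O2

C8H8O2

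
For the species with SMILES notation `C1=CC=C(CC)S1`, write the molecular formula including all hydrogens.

C6H8S

Heavy atoms from the SMILES: 6 C, 1 S.
Implicit hydrogens by atom environment:
  3 × C (aromatic): 1 H each → 3
  1 × C: 3 H
  1 × C: 2 H
  1 × C (aromatic): no H
  1 × S (aromatic): no H
  Total hydrogens = 8.
Molecular formula: C6H8S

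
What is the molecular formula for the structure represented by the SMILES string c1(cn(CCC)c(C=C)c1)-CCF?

C11H16FN

Heavy atoms from the SMILES: 11 C, 1 F, 1 N.
Implicit hydrogens by atom environment:
  5 × C: 2 H each → 10
  2 × C (aromatic): 1 H each → 2
  2 × C (aromatic): no H
  1 × C: 3 H
  1 × C: 1 H
  1 × F: no H
  1 × N (aromatic): no H
  Total hydrogens = 16.
Molecular formula: C11H16FN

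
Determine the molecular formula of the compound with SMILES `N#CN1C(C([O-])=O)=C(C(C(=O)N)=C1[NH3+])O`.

C7H6N4O4

Heavy atoms from the SMILES: 7 C, 4 N, 4 O.
Implicit hydrogens by atom environment:
  4 × C (aromatic): no H
  3 × C: no H
  2 × O: no H
  1 × N (charge +1): 3 H
  1 × N: 2 H
  1 × N (aromatic): no H
  1 × N: no H
  1 × O: 1 H
  1 × O (charge -1): no H
  Total hydrogens = 6.
Molecular formula: C7H6N4O4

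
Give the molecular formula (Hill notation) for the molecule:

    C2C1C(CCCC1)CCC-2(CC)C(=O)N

C13H23NO

Heavy atoms from the SMILES: 13 C, 1 N, 1 O.
Implicit hydrogens by atom environment:
  8 × C: 2 H each → 16
  2 × C: 1 H each → 2
  2 × C: no H
  1 × C: 3 H
  1 × N: 2 H
  1 × O: no H
  Total hydrogens = 23.
Molecular formula: C13H23NO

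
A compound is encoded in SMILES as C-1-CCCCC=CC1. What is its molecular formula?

Heavy atoms from the SMILES: 8 C.
Implicit hydrogens by atom environment:
  6 × C: 2 H each → 12
  2 × C: 1 H each → 2
  Total hydrogens = 14.
Molecular formula: C8H14

C8H14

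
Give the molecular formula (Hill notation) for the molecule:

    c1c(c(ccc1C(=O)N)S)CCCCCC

Heavy atoms from the SMILES: 13 C, 1 N, 1 O, 1 S.
Implicit hydrogens by atom environment:
  5 × C: 2 H each → 10
  3 × C (aromatic): 1 H each → 3
  3 × C (aromatic): no H
  1 × C: 3 H
  1 × C: no H
  1 × N: 2 H
  1 × O: no H
  1 × S: 1 H
  Total hydrogens = 19.
Molecular formula: C13H19NOS

C13H19NOS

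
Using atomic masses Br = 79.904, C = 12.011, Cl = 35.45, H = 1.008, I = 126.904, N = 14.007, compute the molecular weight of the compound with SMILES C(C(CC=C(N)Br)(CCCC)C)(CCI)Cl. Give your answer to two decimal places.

Molecular formula: C12H22BrClIN.
M = 1×79.904 + 12×12.011 + 1×35.45 + 22×1.008 + 1×126.904 + 1×14.007 = 422.57 g/mol.

422.57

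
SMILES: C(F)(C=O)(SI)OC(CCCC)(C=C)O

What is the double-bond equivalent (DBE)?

Molecular formula from the SMILES: C9H14FIO3S.
DoU = (2C + 2 + N − H − X)/2 = (2·9 + 2 + 0 − 14 − 2)/2 = 4/2 = 2.
(Structurally: 0 ring(s) + 2 π bond(s) = 2.)

2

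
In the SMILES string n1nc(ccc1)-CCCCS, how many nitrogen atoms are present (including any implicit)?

2

The symbol for nitrogen appears 2 times in the SMILES.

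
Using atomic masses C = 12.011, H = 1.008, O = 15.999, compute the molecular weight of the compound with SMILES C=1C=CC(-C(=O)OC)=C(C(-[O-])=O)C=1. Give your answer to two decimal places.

179.15

Molecular formula: C9H7O4-.
M = 9×12.011 + 7×1.008 + 4×15.999 = 179.15 g/mol.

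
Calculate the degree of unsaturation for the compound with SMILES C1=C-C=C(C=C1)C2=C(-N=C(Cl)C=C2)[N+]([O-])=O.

Molecular formula from the SMILES: C11H7ClN2O2.
DoU = (2C + 2 + N − H − X)/2 = (2·11 + 2 + 2 − 7 − 1)/2 = 18/2 = 9.
(Structurally: 2 ring(s) + 7 π bond(s) = 9.)

9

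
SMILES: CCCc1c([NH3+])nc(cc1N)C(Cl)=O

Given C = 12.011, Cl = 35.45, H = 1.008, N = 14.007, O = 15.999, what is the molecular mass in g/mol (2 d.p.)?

214.67

Molecular formula: C9H13ClN3O+.
M = 9×12.011 + 1×35.45 + 13×1.008 + 3×14.007 + 1×15.999 = 214.67 g/mol.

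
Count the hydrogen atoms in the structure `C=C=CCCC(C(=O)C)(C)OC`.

16

Hydrogens are implicit in SMILES; fill each atom to its normal valence:
  3 × C: 3 H each → 9
  3 × C: 2 H each → 6
  3 × C: no H
  2 × O: no H
  1 × C: 1 H
  Total hydrogens = 16.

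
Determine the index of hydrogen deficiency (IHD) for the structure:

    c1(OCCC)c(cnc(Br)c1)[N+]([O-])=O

Molecular formula from the SMILES: C8H9BrN2O3.
DoU = (2C + 2 + N − H − X)/2 = (2·8 + 2 + 2 − 9 − 1)/2 = 10/2 = 5.
(Structurally: 1 ring(s) + 4 π bond(s) = 5.)

5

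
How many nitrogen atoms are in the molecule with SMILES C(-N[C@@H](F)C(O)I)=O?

1

The symbol for nitrogen appears 1 time in the SMILES.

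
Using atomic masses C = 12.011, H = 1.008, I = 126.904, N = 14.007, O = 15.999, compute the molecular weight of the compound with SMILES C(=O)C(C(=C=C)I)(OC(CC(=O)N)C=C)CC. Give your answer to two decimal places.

Molecular formula: C12H16INO3.
M = 12×12.011 + 16×1.008 + 1×126.904 + 1×14.007 + 3×15.999 = 349.17 g/mol.

349.17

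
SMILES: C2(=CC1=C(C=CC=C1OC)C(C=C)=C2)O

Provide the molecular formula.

C13H12O2

Heavy atoms from the SMILES: 13 C, 2 O.
Implicit hydrogens by atom environment:
  5 × C (aromatic): 1 H each → 5
  5 × C (aromatic): no H
  1 × C: 3 H
  1 × C: 2 H
  1 × C: 1 H
  1 × O: 1 H
  1 × O: no H
  Total hydrogens = 12.
Molecular formula: C13H12O2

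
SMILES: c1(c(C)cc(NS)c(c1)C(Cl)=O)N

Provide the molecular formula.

C8H9ClN2OS

Heavy atoms from the SMILES: 8 C, 1 Cl, 2 N, 1 O, 1 S.
Implicit hydrogens by atom environment:
  4 × C (aromatic): no H
  2 × C (aromatic): 1 H each → 2
  1 × C: 3 H
  1 × C: no H
  1 × Cl: no H
  1 × N: 2 H
  1 × N: 1 H
  1 × O: no H
  1 × S: 1 H
  Total hydrogens = 9.
Molecular formula: C8H9ClN2OS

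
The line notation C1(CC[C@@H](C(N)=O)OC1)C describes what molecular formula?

Heavy atoms from the SMILES: 7 C, 1 N, 2 O.
Implicit hydrogens by atom environment:
  3 × C: 2 H each → 6
  2 × C: 1 H each → 2
  2 × O: no H
  1 × C: 3 H
  1 × C: no H
  1 × N: 2 H
  Total hydrogens = 13.
Molecular formula: C7H13NO2

C7H13NO2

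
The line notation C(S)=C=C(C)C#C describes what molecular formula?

C6H6S

Heavy atoms from the SMILES: 6 C, 1 S.
Implicit hydrogens by atom environment:
  3 × C: no H
  2 × C: 1 H each → 2
  1 × C: 3 H
  1 × S: 1 H
  Total hydrogens = 6.
Molecular formula: C6H6S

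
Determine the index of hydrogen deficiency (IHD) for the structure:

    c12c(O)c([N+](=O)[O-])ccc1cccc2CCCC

Molecular formula from the SMILES: C14H15NO3.
DoU = (2C + 2 + N − H − X)/2 = (2·14 + 2 + 1 − 15 − 0)/2 = 16/2 = 8.
(Structurally: 2 ring(s) + 6 π bond(s) = 8.)

8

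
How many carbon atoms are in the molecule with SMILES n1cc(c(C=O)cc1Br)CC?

8

The symbol for carbon appears 8 times in the SMILES. Lowercase c denotes aromatic carbon and counts toward C.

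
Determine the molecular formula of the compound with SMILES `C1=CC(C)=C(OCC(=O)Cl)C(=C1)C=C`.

Heavy atoms from the SMILES: 11 C, 1 Cl, 2 O.
Implicit hydrogens by atom environment:
  3 × C (aromatic): 1 H each → 3
  3 × C (aromatic): no H
  2 × C: 2 H each → 4
  2 × O: no H
  1 × C: 3 H
  1 × C: 1 H
  1 × C: no H
  1 × Cl: no H
  Total hydrogens = 11.
Molecular formula: C11H11ClO2

C11H11ClO2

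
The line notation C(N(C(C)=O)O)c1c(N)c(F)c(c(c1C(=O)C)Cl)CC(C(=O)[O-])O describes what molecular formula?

Heavy atoms from the SMILES: 14 C, 1 Cl, 1 F, 2 N, 6 O.
Implicit hydrogens by atom environment:
  6 × C (aromatic): no H
  3 × C: no H
  3 × O: no H
  2 × C: 3 H each → 6
  2 × C: 2 H each → 4
  2 × O: 1 H each → 2
  1 × C: 1 H
  1 × Cl: no H
  1 × F: no H
  1 × N: 2 H
  1 × N: no H
  1 × O (charge -1): no H
  Total hydrogens = 15.
Net charge -1.
Molecular formula: C14H15ClFN2O6-

C14H15ClFN2O6-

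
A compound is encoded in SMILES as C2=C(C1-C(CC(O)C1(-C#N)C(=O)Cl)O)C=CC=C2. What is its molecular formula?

C13H12ClNO3

Heavy atoms from the SMILES: 13 C, 1 Cl, 1 N, 3 O.
Implicit hydrogens by atom environment:
  5 × C (aromatic): 1 H each → 5
  3 × C: 1 H each → 3
  3 × C: no H
  2 × O: 1 H each → 2
  1 × C: 2 H
  1 × C (aromatic): no H
  1 × Cl: no H
  1 × N: no H
  1 × O: no H
  Total hydrogens = 12.
Molecular formula: C13H12ClNO3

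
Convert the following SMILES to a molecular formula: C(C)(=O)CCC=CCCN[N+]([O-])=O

Heavy atoms from the SMILES: 8 C, 2 N, 3 O.
Implicit hydrogens by atom environment:
  4 × C: 2 H each → 8
  2 × C: 1 H each → 2
  2 × O: no H
  1 × C: 3 H
  1 × C: no H
  1 × N: 1 H
  1 × N (charge +1): no H
  1 × O (charge -1): no H
  Total hydrogens = 14.
Molecular formula: C8H14N2O3

C8H14N2O3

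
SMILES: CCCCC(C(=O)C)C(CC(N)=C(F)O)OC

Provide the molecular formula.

Heavy atoms from the SMILES: 12 C, 1 F, 1 N, 3 O.
Implicit hydrogens by atom environment:
  4 × C: 2 H each → 8
  3 × C: 3 H each → 9
  3 × C: no H
  2 × C: 1 H each → 2
  2 × O: no H
  1 × F: no H
  1 × N: 2 H
  1 × O: 1 H
  Total hydrogens = 22.
Molecular formula: C12H22FNO3

C12H22FNO3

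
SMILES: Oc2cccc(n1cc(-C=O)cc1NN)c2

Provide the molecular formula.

Heavy atoms from the SMILES: 11 C, 3 N, 2 O.
Implicit hydrogens by atom environment:
  6 × C (aromatic): 1 H each → 6
  4 × C (aromatic): no H
  1 × C: 1 H
  1 × N: 2 H
  1 × N: 1 H
  1 × N (aromatic): no H
  1 × O: 1 H
  1 × O: no H
  Total hydrogens = 11.
Molecular formula: C11H11N3O2

C11H11N3O2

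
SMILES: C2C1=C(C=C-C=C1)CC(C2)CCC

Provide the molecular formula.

C13H18

Heavy atoms from the SMILES: 13 C.
Implicit hydrogens by atom environment:
  5 × C: 2 H each → 10
  4 × C (aromatic): 1 H each → 4
  2 × C (aromatic): no H
  1 × C: 3 H
  1 × C: 1 H
  Total hydrogens = 18.
Molecular formula: C13H18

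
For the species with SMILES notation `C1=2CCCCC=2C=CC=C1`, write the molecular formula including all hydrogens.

C10H12

Heavy atoms from the SMILES: 10 C.
Implicit hydrogens by atom environment:
  4 × C: 2 H each → 8
  4 × C (aromatic): 1 H each → 4
  2 × C (aromatic): no H
  Total hydrogens = 12.
Molecular formula: C10H12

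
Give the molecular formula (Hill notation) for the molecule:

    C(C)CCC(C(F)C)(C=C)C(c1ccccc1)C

C17H25F

Heavy atoms from the SMILES: 17 C, 1 F.
Implicit hydrogens by atom environment:
  5 × C (aromatic): 1 H each → 5
  4 × C: 2 H each → 8
  3 × C: 3 H each → 9
  3 × C: 1 H each → 3
  1 × C: no H
  1 × C (aromatic): no H
  1 × F: no H
  Total hydrogens = 25.
Molecular formula: C17H25F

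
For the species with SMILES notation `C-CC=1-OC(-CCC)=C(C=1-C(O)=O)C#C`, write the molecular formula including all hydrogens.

Heavy atoms from the SMILES: 12 C, 3 O.
Implicit hydrogens by atom environment:
  4 × C (aromatic): no H
  3 × C: 2 H each → 6
  2 × C: 3 H each → 6
  2 × C: no H
  1 × C: 1 H
  1 × O: 1 H
  1 × O (aromatic): no H
  1 × O: no H
  Total hydrogens = 14.
Molecular formula: C12H14O3

C12H14O3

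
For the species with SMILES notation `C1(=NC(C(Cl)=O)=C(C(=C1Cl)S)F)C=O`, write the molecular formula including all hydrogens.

Heavy atoms from the SMILES: 7 C, 2 Cl, 1 F, 1 N, 2 O, 1 S.
Implicit hydrogens by atom environment:
  5 × C (aromatic): no H
  2 × Cl: no H
  2 × O: no H
  1 × C: 1 H
  1 × C: no H
  1 × F: no H
  1 × N (aromatic): no H
  1 × S: 1 H
  Total hydrogens = 2.
Molecular formula: C7H2Cl2FNO2S

C7H2Cl2FNO2S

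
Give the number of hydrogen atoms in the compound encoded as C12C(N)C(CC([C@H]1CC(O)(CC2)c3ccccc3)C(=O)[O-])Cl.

21

Hydrogens are implicit in SMILES; fill each atom to its normal valence:
  5 × C: 1 H each → 5
  5 × C (aromatic): 1 H each → 5
  4 × C: 2 H each → 8
  2 × C: no H
  1 × C (aromatic): no H
  1 × Cl: no H
  1 × N: 2 H
  1 × O: 1 H
  1 × O: no H
  1 × O (charge -1): no H
  Total hydrogens = 21.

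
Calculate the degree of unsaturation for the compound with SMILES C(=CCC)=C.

2

Molecular formula from the SMILES: C5H8.
DoU = (2C + 2 + N − H − X)/2 = (2·5 + 2 + 0 − 8 − 0)/2 = 4/2 = 2.
(Structurally: 0 ring(s) + 2 π bond(s) = 2.)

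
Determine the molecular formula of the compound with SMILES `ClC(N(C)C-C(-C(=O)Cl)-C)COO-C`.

Heavy atoms from the SMILES: 8 C, 2 Cl, 1 N, 3 O.
Implicit hydrogens by atom environment:
  3 × C: 3 H each → 9
  3 × O: no H
  2 × C: 2 H each → 4
  2 × C: 1 H each → 2
  2 × Cl: no H
  1 × C: no H
  1 × N: no H
  Total hydrogens = 15.
Molecular formula: C8H15Cl2NO3

C8H15Cl2NO3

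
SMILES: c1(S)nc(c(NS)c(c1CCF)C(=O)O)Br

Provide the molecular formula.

Heavy atoms from the SMILES: 1 Br, 8 C, 1 F, 2 N, 2 O, 2 S.
Implicit hydrogens by atom environment:
  5 × C (aromatic): no H
  2 × C: 2 H each → 4
  2 × S: 1 H each → 2
  1 × Br: no H
  1 × C: no H
  1 × F: no H
  1 × N: 1 H
  1 × N (aromatic): no H
  1 × O: 1 H
  1 × O: no H
  Total hydrogens = 8.
Molecular formula: C8H8BrFN2O2S2

C8H8BrFN2O2S2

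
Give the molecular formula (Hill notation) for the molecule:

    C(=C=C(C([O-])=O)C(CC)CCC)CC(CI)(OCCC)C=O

C17H26IO4-

Heavy atoms from the SMILES: 17 C, 1 I, 4 O.
Implicit hydrogens by atom environment:
  7 × C: 2 H each → 14
  4 × C: no H
  3 × C: 3 H each → 9
  3 × C: 1 H each → 3
  3 × O: no H
  1 × I: no H
  1 × O (charge -1): no H
  Total hydrogens = 26.
Net charge -1.
Molecular formula: C17H26IO4-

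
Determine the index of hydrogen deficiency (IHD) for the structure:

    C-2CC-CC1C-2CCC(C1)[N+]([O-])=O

Molecular formula from the SMILES: C10H17NO2.
DoU = (2C + 2 + N − H − X)/2 = (2·10 + 2 + 1 − 17 − 0)/2 = 6/2 = 3.
(Structurally: 2 ring(s) + 1 π bond(s) = 3.)

3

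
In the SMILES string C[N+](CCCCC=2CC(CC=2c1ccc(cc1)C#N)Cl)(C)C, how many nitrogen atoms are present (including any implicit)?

2

The symbol for nitrogen appears 2 times in the SMILES.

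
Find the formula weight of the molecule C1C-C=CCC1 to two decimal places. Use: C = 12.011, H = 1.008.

Molecular formula: C6H10.
M = 6×12.011 + 10×1.008 = 82.15 g/mol.

82.15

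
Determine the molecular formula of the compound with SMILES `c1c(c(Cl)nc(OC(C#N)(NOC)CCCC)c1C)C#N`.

C14H17ClN4O2

Heavy atoms from the SMILES: 14 C, 1 Cl, 4 N, 2 O.
Implicit hydrogens by atom environment:
  4 × C (aromatic): no H
  3 × C: 3 H each → 9
  3 × C: 2 H each → 6
  3 × C: no H
  2 × N: no H
  2 × O: no H
  1 × C (aromatic): 1 H
  1 × Cl: no H
  1 × N: 1 H
  1 × N (aromatic): no H
  Total hydrogens = 17.
Molecular formula: C14H17ClN4O2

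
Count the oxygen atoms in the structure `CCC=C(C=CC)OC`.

1

The symbol for oxygen appears 1 time in the SMILES.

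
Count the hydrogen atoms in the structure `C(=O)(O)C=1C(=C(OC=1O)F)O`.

Hydrogens are implicit in SMILES; fill each atom to its normal valence:
  4 × C (aromatic): no H
  3 × O: 1 H each → 3
  1 × C: no H
  1 × F: no H
  1 × O (aromatic): no H
  1 × O: no H
  Total hydrogens = 3.

3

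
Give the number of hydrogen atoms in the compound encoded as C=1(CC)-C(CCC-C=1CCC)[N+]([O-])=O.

Hydrogens are implicit in SMILES; fill each atom to its normal valence:
  6 × C: 2 H each → 12
  2 × C: 3 H each → 6
  2 × C: no H
  1 × C: 1 H
  1 × N (charge +1): no H
  1 × O: no H
  1 × O (charge -1): no H
  Total hydrogens = 19.

19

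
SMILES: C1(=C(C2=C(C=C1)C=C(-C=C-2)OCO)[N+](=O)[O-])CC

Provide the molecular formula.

Heavy atoms from the SMILES: 13 C, 1 N, 4 O.
Implicit hydrogens by atom environment:
  5 × C (aromatic): 1 H each → 5
  5 × C (aromatic): no H
  2 × C: 2 H each → 4
  2 × O: no H
  1 × C: 3 H
  1 × N (charge +1): no H
  1 × O: 1 H
  1 × O (charge -1): no H
  Total hydrogens = 13.
Molecular formula: C13H13NO4

C13H13NO4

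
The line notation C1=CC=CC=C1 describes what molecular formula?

Heavy atoms from the SMILES: 6 C.
Implicit hydrogens by atom environment:
  6 × C (aromatic): 1 H each → 6
  Total hydrogens = 6.
Molecular formula: C6H6

C6H6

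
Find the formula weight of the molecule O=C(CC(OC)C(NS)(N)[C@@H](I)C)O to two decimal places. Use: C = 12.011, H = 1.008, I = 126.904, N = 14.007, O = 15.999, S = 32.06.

334.17

Molecular formula: C7H15IN2O3S.
M = 7×12.011 + 15×1.008 + 1×126.904 + 2×14.007 + 3×15.999 + 1×32.06 = 334.17 g/mol.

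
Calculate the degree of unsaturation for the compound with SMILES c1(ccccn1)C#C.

Molecular formula from the SMILES: C7H5N.
DoU = (2C + 2 + N − H − X)/2 = (2·7 + 2 + 1 − 5 − 0)/2 = 12/2 = 6.
(Structurally: 1 ring(s) + 5 π bond(s) = 6.)

6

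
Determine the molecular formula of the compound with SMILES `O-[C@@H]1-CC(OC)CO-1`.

Heavy atoms from the SMILES: 5 C, 3 O.
Implicit hydrogens by atom environment:
  2 × C: 2 H each → 4
  2 × C: 1 H each → 2
  2 × O: no H
  1 × C: 3 H
  1 × O: 1 H
  Total hydrogens = 10.
Molecular formula: C5H10O3

C5H10O3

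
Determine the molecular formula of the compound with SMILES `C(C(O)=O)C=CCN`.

C5H9NO2

Heavy atoms from the SMILES: 5 C, 1 N, 2 O.
Implicit hydrogens by atom environment:
  2 × C: 2 H each → 4
  2 × C: 1 H each → 2
  1 × C: no H
  1 × N: 2 H
  1 × O: 1 H
  1 × O: no H
  Total hydrogens = 9.
Molecular formula: C5H9NO2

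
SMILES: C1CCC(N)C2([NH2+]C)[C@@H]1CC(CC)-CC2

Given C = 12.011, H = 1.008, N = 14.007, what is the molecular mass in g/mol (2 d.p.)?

211.37

Molecular formula: C13H27N2+.
M = 13×12.011 + 27×1.008 + 2×14.007 = 211.37 g/mol.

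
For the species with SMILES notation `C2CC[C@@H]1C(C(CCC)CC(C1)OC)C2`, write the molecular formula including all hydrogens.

C14H26O

Heavy atoms from the SMILES: 14 C, 1 O.
Implicit hydrogens by atom environment:
  8 × C: 2 H each → 16
  4 × C: 1 H each → 4
  2 × C: 3 H each → 6
  1 × O: no H
  Total hydrogens = 26.
Molecular formula: C14H26O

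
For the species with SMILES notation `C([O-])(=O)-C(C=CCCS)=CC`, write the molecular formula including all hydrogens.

C8H11O2S-

Heavy atoms from the SMILES: 8 C, 2 O, 1 S.
Implicit hydrogens by atom environment:
  3 × C: 1 H each → 3
  2 × C: 2 H each → 4
  2 × C: no H
  1 × C: 3 H
  1 × O: no H
  1 × O (charge -1): no H
  1 × S: 1 H
  Total hydrogens = 11.
Net charge -1.
Molecular formula: C8H11O2S-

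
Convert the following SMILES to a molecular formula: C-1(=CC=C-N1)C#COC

Heavy atoms from the SMILES: 7 C, 1 N, 1 O.
Implicit hydrogens by atom environment:
  3 × C (aromatic): 1 H each → 3
  2 × C: no H
  1 × C: 3 H
  1 × C (aromatic): no H
  1 × N (aromatic): 1 H
  1 × O: no H
  Total hydrogens = 7.
Molecular formula: C7H7NO

C7H7NO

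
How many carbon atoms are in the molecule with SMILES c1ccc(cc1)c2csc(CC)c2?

12

The symbol for carbon appears 12 times in the SMILES. Lowercase c denotes aromatic carbon and counts toward C.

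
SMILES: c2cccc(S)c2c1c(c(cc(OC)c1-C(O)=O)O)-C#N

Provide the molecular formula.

C15H11NO4S

Heavy atoms from the SMILES: 15 C, 1 N, 4 O, 1 S.
Implicit hydrogens by atom environment:
  7 × C (aromatic): no H
  5 × C (aromatic): 1 H each → 5
  2 × C: no H
  2 × O: 1 H each → 2
  2 × O: no H
  1 × C: 3 H
  1 × N: no H
  1 × S: 1 H
  Total hydrogens = 11.
Molecular formula: C15H11NO4S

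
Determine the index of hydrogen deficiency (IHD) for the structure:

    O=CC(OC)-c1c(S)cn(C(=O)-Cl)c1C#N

Molecular formula from the SMILES: C9H7ClN2O3S.
DoU = (2C + 2 + N − H − X)/2 = (2·9 + 2 + 2 − 7 − 1)/2 = 14/2 = 7.
(Structurally: 1 ring(s) + 6 π bond(s) = 7.)

7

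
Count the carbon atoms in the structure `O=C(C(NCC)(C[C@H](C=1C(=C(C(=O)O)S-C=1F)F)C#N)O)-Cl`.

The symbol for carbon appears 12 times in the SMILES. (Cl is a single chlorine, not C + l.)

12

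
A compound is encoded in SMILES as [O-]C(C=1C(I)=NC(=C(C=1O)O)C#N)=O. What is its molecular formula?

Heavy atoms from the SMILES: 7 C, 1 I, 2 N, 4 O.
Implicit hydrogens by atom environment:
  5 × C (aromatic): no H
  2 × C: no H
  2 × O: 1 H each → 2
  1 × I: no H
  1 × N (aromatic): no H
  1 × N: no H
  1 × O: no H
  1 × O (charge -1): no H
  Total hydrogens = 2.
Net charge -1.
Molecular formula: C7H2IN2O4-

C7H2IN2O4-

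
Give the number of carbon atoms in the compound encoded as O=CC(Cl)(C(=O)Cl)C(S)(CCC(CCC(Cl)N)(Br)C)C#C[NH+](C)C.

The symbol for carbon appears 15 times in the SMILES. (Cl is a single chlorine, not C + l.)

15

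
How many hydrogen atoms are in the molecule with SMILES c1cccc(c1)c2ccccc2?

Hydrogens are implicit in SMILES; fill each atom to its normal valence:
  10 × C (aromatic): 1 H each → 10
  2 × C (aromatic): no H
  Total hydrogens = 10.

10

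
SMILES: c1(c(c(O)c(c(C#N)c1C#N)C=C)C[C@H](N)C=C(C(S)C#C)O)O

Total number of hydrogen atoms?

15

Hydrogens are implicit in SMILES; fill each atom to its normal valence:
  6 × C (aromatic): no H
  5 × C: 1 H each → 5
  4 × C: no H
  3 × O: 1 H each → 3
  2 × C: 2 H each → 4
  2 × N: no H
  1 × N: 2 H
  1 × S: 1 H
  Total hydrogens = 15.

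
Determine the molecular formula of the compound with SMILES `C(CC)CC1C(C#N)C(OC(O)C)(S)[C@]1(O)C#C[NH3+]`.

Heavy atoms from the SMILES: 13 C, 2 N, 3 O, 1 S.
Implicit hydrogens by atom environment:
  5 × C: no H
  3 × C: 2 H each → 6
  3 × C: 1 H each → 3
  2 × C: 3 H each → 6
  2 × O: 1 H each → 2
  1 × N (charge +1): 3 H
  1 × N: no H
  1 × O: no H
  1 × S: 1 H
  Total hydrogens = 21.
Net charge +1.
Molecular formula: C13H21N2O3S+

C13H21N2O3S+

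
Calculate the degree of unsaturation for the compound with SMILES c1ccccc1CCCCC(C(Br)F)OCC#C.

Molecular formula from the SMILES: C15H18BrFO.
DoU = (2C + 2 + N − H − X)/2 = (2·15 + 2 + 0 − 18 − 2)/2 = 12/2 = 6.
(Structurally: 1 ring(s) + 5 π bond(s) = 6.)

6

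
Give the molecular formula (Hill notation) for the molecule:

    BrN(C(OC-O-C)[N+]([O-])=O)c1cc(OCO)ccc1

C10H13BrN2O6

Heavy atoms from the SMILES: 1 Br, 10 C, 2 N, 6 O.
Implicit hydrogens by atom environment:
  4 × C (aromatic): 1 H each → 4
  4 × O: no H
  2 × C: 2 H each → 4
  2 × C (aromatic): no H
  1 × Br: no H
  1 × C: 3 H
  1 × C: 1 H
  1 × N: no H
  1 × N (charge +1): no H
  1 × O: 1 H
  1 × O (charge -1): no H
  Total hydrogens = 13.
Molecular formula: C10H13BrN2O6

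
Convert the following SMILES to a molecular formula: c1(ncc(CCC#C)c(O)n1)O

Heavy atoms from the SMILES: 8 C, 2 N, 2 O.
Implicit hydrogens by atom environment:
  3 × C (aromatic): no H
  2 × C: 2 H each → 4
  2 × N (aromatic): no H
  2 × O: 1 H each → 2
  1 × C (aromatic): 1 H
  1 × C: 1 H
  1 × C: no H
  Total hydrogens = 8.
Molecular formula: C8H8N2O2

C8H8N2O2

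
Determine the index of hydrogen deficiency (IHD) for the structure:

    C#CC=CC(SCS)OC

3

Molecular formula from the SMILES: C7H10OS2.
DoU = (2C + 2 + N − H − X)/2 = (2·7 + 2 + 0 − 10 − 0)/2 = 6/2 = 3.
(Structurally: 0 ring(s) + 3 π bond(s) = 3.)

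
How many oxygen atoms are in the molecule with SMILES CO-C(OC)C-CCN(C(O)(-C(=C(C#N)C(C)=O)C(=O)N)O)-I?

6

The symbol for oxygen appears 6 times in the SMILES.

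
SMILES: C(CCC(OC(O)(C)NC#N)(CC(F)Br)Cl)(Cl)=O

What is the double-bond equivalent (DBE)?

3

Molecular formula from the SMILES: C9H12BrCl2FN2O3.
DoU = (2C + 2 + N − H − X)/2 = (2·9 + 2 + 2 − 12 − 4)/2 = 6/2 = 3.
(Structurally: 0 ring(s) + 3 π bond(s) = 3.)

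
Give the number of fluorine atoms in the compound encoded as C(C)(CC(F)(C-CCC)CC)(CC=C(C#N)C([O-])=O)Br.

1

The symbol for fluorine appears 1 time in the SMILES.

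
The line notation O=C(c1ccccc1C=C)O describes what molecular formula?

C9H8O2

Heavy atoms from the SMILES: 9 C, 2 O.
Implicit hydrogens by atom environment:
  4 × C (aromatic): 1 H each → 4
  2 × C (aromatic): no H
  1 × C: 2 H
  1 × C: 1 H
  1 × C: no H
  1 × O: 1 H
  1 × O: no H
  Total hydrogens = 8.
Molecular formula: C9H8O2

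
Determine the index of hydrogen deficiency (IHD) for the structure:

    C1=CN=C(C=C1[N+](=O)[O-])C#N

Molecular formula from the SMILES: C6H3N3O2.
DoU = (2C + 2 + N − H − X)/2 = (2·6 + 2 + 3 − 3 − 0)/2 = 14/2 = 7.
(Structurally: 1 ring(s) + 6 π bond(s) = 7.)

7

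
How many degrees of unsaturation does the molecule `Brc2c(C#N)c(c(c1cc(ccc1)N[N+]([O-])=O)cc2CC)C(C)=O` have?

12

Molecular formula from the SMILES: C17H14BrN3O3.
DoU = (2C + 2 + N − H − X)/2 = (2·17 + 2 + 3 − 14 − 1)/2 = 24/2 = 12.
(Structurally: 2 ring(s) + 10 π bond(s) = 12.)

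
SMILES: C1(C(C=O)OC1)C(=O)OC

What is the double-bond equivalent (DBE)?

Molecular formula from the SMILES: C6H8O4.
DoU = (2C + 2 + N − H − X)/2 = (2·6 + 2 + 0 − 8 − 0)/2 = 6/2 = 3.
(Structurally: 1 ring(s) + 2 π bond(s) = 3.)

3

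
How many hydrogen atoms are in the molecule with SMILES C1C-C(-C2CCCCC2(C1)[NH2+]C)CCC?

Hydrogens are implicit in SMILES; fill each atom to its normal valence:
  9 × C: 2 H each → 18
  2 × C: 3 H each → 6
  2 × C: 1 H each → 2
  1 × C: no H
  1 × N (charge +1): 2 H
  Total hydrogens = 28.

28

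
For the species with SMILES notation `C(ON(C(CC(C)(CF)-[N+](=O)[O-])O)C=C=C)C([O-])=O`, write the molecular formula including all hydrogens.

C10H14FN2O6-

Heavy atoms from the SMILES: 10 C, 1 F, 2 N, 6 O.
Implicit hydrogens by atom environment:
  4 × C: 2 H each → 8
  3 × C: no H
  3 × O: no H
  2 × C: 1 H each → 2
  2 × O (charge -1): no H
  1 × C: 3 H
  1 × F: no H
  1 × N: no H
  1 × N (charge +1): no H
  1 × O: 1 H
  Total hydrogens = 14.
Net charge -1.
Molecular formula: C10H14FN2O6-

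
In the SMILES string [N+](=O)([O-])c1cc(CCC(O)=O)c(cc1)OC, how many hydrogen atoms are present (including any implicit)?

11

Hydrogens are implicit in SMILES; fill each atom to its normal valence:
  3 × C (aromatic): 1 H each → 3
  3 × C (aromatic): no H
  3 × O: no H
  2 × C: 2 H each → 4
  1 × C: 3 H
  1 × C: no H
  1 × N (charge +1): no H
  1 × O: 1 H
  1 × O (charge -1): no H
  Total hydrogens = 11.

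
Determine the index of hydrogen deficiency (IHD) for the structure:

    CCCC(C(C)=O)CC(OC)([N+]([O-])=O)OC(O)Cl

2

Molecular formula from the SMILES: C10H18ClNO6.
DoU = (2C + 2 + N − H − X)/2 = (2·10 + 2 + 1 − 18 − 1)/2 = 4/2 = 2.
(Structurally: 0 ring(s) + 2 π bond(s) = 2.)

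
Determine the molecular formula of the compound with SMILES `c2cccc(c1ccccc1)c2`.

Heavy atoms from the SMILES: 12 C.
Implicit hydrogens by atom environment:
  10 × C (aromatic): 1 H each → 10
  2 × C (aromatic): no H
  Total hydrogens = 10.
Molecular formula: C12H10

C12H10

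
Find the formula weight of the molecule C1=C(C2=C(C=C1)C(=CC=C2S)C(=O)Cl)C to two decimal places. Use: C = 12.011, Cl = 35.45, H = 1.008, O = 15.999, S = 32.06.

Molecular formula: C12H9ClOS.
M = 12×12.011 + 1×35.45 + 9×1.008 + 1×15.999 + 1×32.06 = 236.71 g/mol.

236.71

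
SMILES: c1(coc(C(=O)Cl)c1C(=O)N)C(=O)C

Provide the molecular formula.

C8H6ClNO4

Heavy atoms from the SMILES: 8 C, 1 Cl, 1 N, 4 O.
Implicit hydrogens by atom environment:
  3 × C (aromatic): no H
  3 × C: no H
  3 × O: no H
  1 × C: 3 H
  1 × C (aromatic): 1 H
  1 × Cl: no H
  1 × N: 2 H
  1 × O (aromatic): no H
  Total hydrogens = 6.
Molecular formula: C8H6ClNO4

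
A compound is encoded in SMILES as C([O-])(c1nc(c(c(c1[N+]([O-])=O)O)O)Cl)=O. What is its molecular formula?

Heavy atoms from the SMILES: 6 C, 1 Cl, 2 N, 6 O.
Implicit hydrogens by atom environment:
  5 × C (aromatic): no H
  2 × O: 1 H each → 2
  2 × O: no H
  2 × O (charge -1): no H
  1 × C: no H
  1 × Cl: no H
  1 × N (aromatic): no H
  1 × N (charge +1): no H
  Total hydrogens = 2.
Net charge -1.
Molecular formula: C6H2ClN2O6-

C6H2ClN2O6-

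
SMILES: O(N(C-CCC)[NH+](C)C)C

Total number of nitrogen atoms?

The symbol for nitrogen appears 2 times in the SMILES.

2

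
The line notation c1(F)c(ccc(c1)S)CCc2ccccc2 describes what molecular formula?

C14H13FS

Heavy atoms from the SMILES: 14 C, 1 F, 1 S.
Implicit hydrogens by atom environment:
  8 × C (aromatic): 1 H each → 8
  4 × C (aromatic): no H
  2 × C: 2 H each → 4
  1 × F: no H
  1 × S: 1 H
  Total hydrogens = 13.
Molecular formula: C14H13FS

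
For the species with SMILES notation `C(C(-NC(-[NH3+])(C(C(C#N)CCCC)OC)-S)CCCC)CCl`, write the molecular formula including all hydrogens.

C16H33ClN3OS+

Heavy atoms from the SMILES: 16 C, 1 Cl, 3 N, 1 O, 1 S.
Implicit hydrogens by atom environment:
  8 × C: 2 H each → 16
  3 × C: 3 H each → 9
  3 × C: 1 H each → 3
  2 × C: no H
  1 × Cl: no H
  1 × N (charge +1): 3 H
  1 × N: 1 H
  1 × N: no H
  1 × O: no H
  1 × S: 1 H
  Total hydrogens = 33.
Net charge +1.
Molecular formula: C16H33ClN3OS+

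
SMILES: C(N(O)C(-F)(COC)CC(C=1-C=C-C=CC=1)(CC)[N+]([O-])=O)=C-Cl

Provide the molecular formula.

Heavy atoms from the SMILES: 15 C, 1 Cl, 1 F, 2 N, 4 O.
Implicit hydrogens by atom environment:
  5 × C (aromatic): 1 H each → 5
  3 × C: 2 H each → 6
  2 × C: 3 H each → 6
  2 × C: 1 H each → 2
  2 × C: no H
  2 × O: no H
  1 × C (aromatic): no H
  1 × Cl: no H
  1 × F: no H
  1 × N (charge +1): no H
  1 × N: no H
  1 × O: 1 H
  1 × O (charge -1): no H
  Total hydrogens = 20.
Molecular formula: C15H20ClFN2O4

C15H20ClFN2O4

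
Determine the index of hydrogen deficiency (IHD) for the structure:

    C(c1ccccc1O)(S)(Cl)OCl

Molecular formula from the SMILES: C7H6Cl2O2S.
DoU = (2C + 2 + N − H − X)/2 = (2·7 + 2 + 0 − 6 − 2)/2 = 8/2 = 4.
(Structurally: 1 ring(s) + 3 π bond(s) = 4.)

4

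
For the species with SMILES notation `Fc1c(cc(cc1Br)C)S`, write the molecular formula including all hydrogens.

C7H6BrFS

Heavy atoms from the SMILES: 1 Br, 7 C, 1 F, 1 S.
Implicit hydrogens by atom environment:
  4 × C (aromatic): no H
  2 × C (aromatic): 1 H each → 2
  1 × Br: no H
  1 × C: 3 H
  1 × F: no H
  1 × S: 1 H
  Total hydrogens = 6.
Molecular formula: C7H6BrFS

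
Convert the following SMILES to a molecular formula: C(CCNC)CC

C6H15N

Heavy atoms from the SMILES: 6 C, 1 N.
Implicit hydrogens by atom environment:
  4 × C: 2 H each → 8
  2 × C: 3 H each → 6
  1 × N: 1 H
  Total hydrogens = 15.
Molecular formula: C6H15N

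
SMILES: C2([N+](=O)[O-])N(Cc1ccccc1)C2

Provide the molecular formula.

Heavy atoms from the SMILES: 9 C, 2 N, 2 O.
Implicit hydrogens by atom environment:
  5 × C (aromatic): 1 H each → 5
  2 × C: 2 H each → 4
  1 × C: 1 H
  1 × C (aromatic): no H
  1 × N: no H
  1 × N (charge +1): no H
  1 × O: no H
  1 × O (charge -1): no H
  Total hydrogens = 10.
Molecular formula: C9H10N2O2

C9H10N2O2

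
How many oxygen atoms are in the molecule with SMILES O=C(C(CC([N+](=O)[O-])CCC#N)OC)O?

5

The symbol for oxygen appears 5 times in the SMILES.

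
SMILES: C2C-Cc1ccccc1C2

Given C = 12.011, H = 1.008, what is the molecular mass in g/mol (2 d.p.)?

132.21

Molecular formula: C10H12.
M = 10×12.011 + 12×1.008 = 132.21 g/mol.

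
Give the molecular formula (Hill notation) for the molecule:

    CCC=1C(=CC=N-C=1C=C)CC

C11H15N

Heavy atoms from the SMILES: 11 C, 1 N.
Implicit hydrogens by atom environment:
  3 × C: 2 H each → 6
  3 × C (aromatic): no H
  2 × C: 3 H each → 6
  2 × C (aromatic): 1 H each → 2
  1 × C: 1 H
  1 × N (aromatic): no H
  Total hydrogens = 15.
Molecular formula: C11H15N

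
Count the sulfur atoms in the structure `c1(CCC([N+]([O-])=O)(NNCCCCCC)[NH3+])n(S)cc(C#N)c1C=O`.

The symbol for sulfur appears 1 time in the SMILES.

1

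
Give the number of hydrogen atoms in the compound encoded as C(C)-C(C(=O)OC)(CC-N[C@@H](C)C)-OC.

23

Hydrogens are implicit in SMILES; fill each atom to its normal valence:
  5 × C: 3 H each → 15
  3 × C: 2 H each → 6
  3 × O: no H
  2 × C: no H
  1 × C: 1 H
  1 × N: 1 H
  Total hydrogens = 23.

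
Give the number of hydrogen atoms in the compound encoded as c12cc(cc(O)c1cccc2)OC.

Hydrogens are implicit in SMILES; fill each atom to its normal valence:
  6 × C (aromatic): 1 H each → 6
  4 × C (aromatic): no H
  1 × C: 3 H
  1 × O: 1 H
  1 × O: no H
  Total hydrogens = 10.

10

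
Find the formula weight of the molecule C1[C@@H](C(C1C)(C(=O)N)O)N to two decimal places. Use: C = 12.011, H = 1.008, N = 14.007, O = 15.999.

144.17

Molecular formula: C6H12N2O2.
M = 6×12.011 + 12×1.008 + 2×14.007 + 2×15.999 = 144.17 g/mol.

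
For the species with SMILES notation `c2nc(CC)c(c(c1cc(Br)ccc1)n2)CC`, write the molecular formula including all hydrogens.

Heavy atoms from the SMILES: 1 Br, 14 C, 2 N.
Implicit hydrogens by atom environment:
  5 × C (aromatic): 1 H each → 5
  5 × C (aromatic): no H
  2 × C: 3 H each → 6
  2 × C: 2 H each → 4
  2 × N (aromatic): no H
  1 × Br: no H
  Total hydrogens = 15.
Molecular formula: C14H15BrN2

C14H15BrN2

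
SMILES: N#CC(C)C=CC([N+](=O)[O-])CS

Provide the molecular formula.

Heavy atoms from the SMILES: 7 C, 2 N, 2 O, 1 S.
Implicit hydrogens by atom environment:
  4 × C: 1 H each → 4
  1 × C: 3 H
  1 × C: 2 H
  1 × C: no H
  1 × N: no H
  1 × N (charge +1): no H
  1 × O: no H
  1 × O (charge -1): no H
  1 × S: 1 H
  Total hydrogens = 10.
Molecular formula: C7H10N2O2S

C7H10N2O2S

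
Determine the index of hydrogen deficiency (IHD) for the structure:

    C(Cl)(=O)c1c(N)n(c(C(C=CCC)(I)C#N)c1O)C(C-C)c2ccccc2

11

Molecular formula from the SMILES: C20H21ClIN3O2.
DoU = (2C + 2 + N − H − X)/2 = (2·20 + 2 + 3 − 21 − 2)/2 = 22/2 = 11.
(Structurally: 2 ring(s) + 9 π bond(s) = 11.)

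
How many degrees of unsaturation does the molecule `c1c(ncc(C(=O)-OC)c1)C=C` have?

Molecular formula from the SMILES: C9H9NO2.
DoU = (2C + 2 + N − H − X)/2 = (2·9 + 2 + 1 − 9 − 0)/2 = 12/2 = 6.
(Structurally: 1 ring(s) + 5 π bond(s) = 6.)

6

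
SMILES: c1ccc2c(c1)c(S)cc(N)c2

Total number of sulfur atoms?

1

The symbol for sulfur appears 1 time in the SMILES.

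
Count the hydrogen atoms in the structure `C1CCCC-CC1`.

14

Hydrogens are implicit in SMILES; fill each atom to its normal valence:
  7 × C: 2 H each → 14
  Total hydrogens = 14.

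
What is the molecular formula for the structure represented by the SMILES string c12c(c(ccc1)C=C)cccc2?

Heavy atoms from the SMILES: 12 C.
Implicit hydrogens by atom environment:
  7 × C (aromatic): 1 H each → 7
  3 × C (aromatic): no H
  1 × C: 2 H
  1 × C: 1 H
  Total hydrogens = 10.
Molecular formula: C12H10

C12H10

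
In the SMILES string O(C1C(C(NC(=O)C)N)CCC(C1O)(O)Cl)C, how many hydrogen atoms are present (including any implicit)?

19

Hydrogens are implicit in SMILES; fill each atom to its normal valence:
  4 × C: 1 H each → 4
  2 × C: 3 H each → 6
  2 × C: 2 H each → 4
  2 × C: no H
  2 × O: 1 H each → 2
  2 × O: no H
  1 × Cl: no H
  1 × N: 2 H
  1 × N: 1 H
  Total hydrogens = 19.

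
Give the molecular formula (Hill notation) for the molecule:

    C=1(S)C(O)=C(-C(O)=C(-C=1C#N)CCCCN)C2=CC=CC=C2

C17H18N2O2S

Heavy atoms from the SMILES: 17 C, 2 N, 2 O, 1 S.
Implicit hydrogens by atom environment:
  7 × C (aromatic): no H
  5 × C (aromatic): 1 H each → 5
  4 × C: 2 H each → 8
  2 × O: 1 H each → 2
  1 × C: no H
  1 × N: 2 H
  1 × N: no H
  1 × S: 1 H
  Total hydrogens = 18.
Molecular formula: C17H18N2O2S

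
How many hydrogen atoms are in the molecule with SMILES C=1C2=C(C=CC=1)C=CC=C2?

Hydrogens are implicit in SMILES; fill each atom to its normal valence:
  8 × C (aromatic): 1 H each → 8
  2 × C (aromatic): no H
  Total hydrogens = 8.

8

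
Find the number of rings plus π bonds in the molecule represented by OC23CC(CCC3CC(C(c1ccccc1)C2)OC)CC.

Molecular formula from the SMILES: C19H28O2.
DoU = (2C + 2 + N − H − X)/2 = (2·19 + 2 + 0 − 28 − 0)/2 = 12/2 = 6.
(Structurally: 3 ring(s) + 3 π bond(s) = 6.)

6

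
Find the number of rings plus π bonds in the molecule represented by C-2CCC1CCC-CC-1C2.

2

Molecular formula from the SMILES: C10H18.
DoU = (2C + 2 + N − H − X)/2 = (2·10 + 2 + 0 − 18 − 0)/2 = 4/2 = 2.
(Structurally: 2 ring(s) + 0 π bond(s) = 2.)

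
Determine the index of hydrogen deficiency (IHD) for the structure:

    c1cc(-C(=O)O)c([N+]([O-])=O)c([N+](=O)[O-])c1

7

Molecular formula from the SMILES: C7H4N2O6.
DoU = (2C + 2 + N − H − X)/2 = (2·7 + 2 + 2 − 4 − 0)/2 = 14/2 = 7.
(Structurally: 1 ring(s) + 6 π bond(s) = 7.)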